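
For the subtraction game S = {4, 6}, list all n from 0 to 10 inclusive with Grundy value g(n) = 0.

0, 1, 2, 3, 10

Grundy values for subtraction set {4, 6}:
g(0) = mex{} = 0
g(1) = mex{} = 0
g(2) = mex{} = 0
g(3) = mex{} = 0
g(4) = mex{0} = 1
g(5) = mex{0} = 1
g(6) = mex{0} = 1
g(7) = mex{0} = 1
g(8) = mex{0,1} = 2
g(9) = mex{0,1} = 2
g(10) = mex{1} = 0
The P-positions (g = 0) in 0..10 are 0, 1, 2, 3, 10.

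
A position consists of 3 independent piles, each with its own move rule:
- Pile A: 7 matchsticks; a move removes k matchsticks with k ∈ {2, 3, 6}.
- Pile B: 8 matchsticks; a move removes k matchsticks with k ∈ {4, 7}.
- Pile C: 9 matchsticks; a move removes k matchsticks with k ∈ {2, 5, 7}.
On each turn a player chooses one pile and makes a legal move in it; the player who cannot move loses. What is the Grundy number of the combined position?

Build the Grundy sequence for pile A with g(k) = mex{g(k−s) : s ∈ {2, 3, 6}, s ≤ k}:
g(0) = mex{} = 0
g(1) = mex{} = 0
g(2) = mex{0} = 1
g(3) = mex{0} = 1
g(4) = mex{0,1} = 2
g(5) = mex{1} = 0
g(6) = mex{0,1,2} = 3
g(7) = mex{0,2} = 1
So g(7) = 1.
Build the Grundy sequence for pile B with g(k) = mex{g(k−s) : s ∈ {4, 7}, s ≤ k}:
g(0) = mex{} = 0
g(1) = mex{} = 0
g(2) = mex{} = 0
g(3) = mex{} = 0
g(4) = mex{0} = 1
g(5) = mex{0} = 1
g(6) = mex{0} = 1
g(7) = mex{0} = 1
g(8) = mex{0,1} = 2
So g(8) = 2.
Build the Grundy sequence for pile C with g(k) = mex{g(k−s) : s ∈ {2, 5, 7}, s ≤ k}:
k:     0  1  2  3  4  5  6  7  8  9
g(k):  0  0  1  1  0  2  1  3  2  2
So g(9) = 2.
By the Sprague-Grundy theorem, the Grundy value of a sum of independent games is the XOR of the component values.
Combined value = 1 XOR 2 XOR 2 = 1.

1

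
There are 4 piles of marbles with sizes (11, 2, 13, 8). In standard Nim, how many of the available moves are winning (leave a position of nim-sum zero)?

3

Nim-sum: 11 ^ 2 ^ 13 ^ 8 = 12.
The overall nim-sum is X = 12. A pile of size p has a winning move iff p XOR X < p (reduce it to p XOR X).
  11: 11 XOR 12 = 7 < 11 — winning move (to 7).
  2: 2 XOR 12 = 14 ≥ 2 — no move.
  13: 13 XOR 12 = 1 < 13 — winning move (to 1).
  8: 8 XOR 12 = 4 < 8 — winning move (to 4).
That gives 3 winning moves.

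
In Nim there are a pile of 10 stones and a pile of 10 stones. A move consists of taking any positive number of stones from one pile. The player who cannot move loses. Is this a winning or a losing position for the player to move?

Losing position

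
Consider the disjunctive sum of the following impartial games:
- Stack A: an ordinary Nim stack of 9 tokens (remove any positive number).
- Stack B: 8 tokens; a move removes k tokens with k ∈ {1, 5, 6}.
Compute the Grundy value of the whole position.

Stack A is a plain Nim stack of size 9, so its Grundy value is 9.
For stack B, compute g(0), g(1), … with moves {1, 5, 6}:
k:     0  1  2  3  4  5  6  7  8
g(k):  0  1  0  1  0  1  2  3  2
So g(8) = 2.
By the Sprague-Grundy theorem, the Grundy value of a sum of independent games is the XOR of the component values.
Combined value = 9 XOR 2 = 11.

11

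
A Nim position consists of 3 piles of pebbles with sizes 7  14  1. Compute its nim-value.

8

Write each in binary and XOR column by column:
  0111  (7)
  1110  (14)
  0001  (1)
  ----
  1000  (8)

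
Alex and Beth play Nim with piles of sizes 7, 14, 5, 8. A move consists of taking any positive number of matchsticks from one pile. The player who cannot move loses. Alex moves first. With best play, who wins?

Alex wins

Compute the nim-sum pairwise:
7 XOR 14 = 9
9 XOR 5 = 12
12 XOR 8 = 4
The nim-sum is 4 ≠ 0, so this is an N-position: the player to move can win; Alex has a winning move.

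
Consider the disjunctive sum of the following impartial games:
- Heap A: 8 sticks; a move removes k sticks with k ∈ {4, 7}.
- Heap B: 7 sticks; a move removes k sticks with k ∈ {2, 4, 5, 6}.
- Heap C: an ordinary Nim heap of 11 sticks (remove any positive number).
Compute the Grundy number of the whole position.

For heap A, compute g(0), g(1), … with moves {4, 7}:
k:     0  1  2  3  4  5  6  7  8
g(k):  0  0  0  0  1  1  1  1  2
So g(8) = 2.
Build the Grundy sequence for heap B with g(k) = mex{g(k−s) : s ∈ {2, 4, 5, 6}, s ≤ k}:
k:     0  1  2  3  4  5  6  7
g(k):  0  0  1  1  2  2  3  3
So g(7) = 3.
Heap C is a plain Nim heap of size 11, so its Grundy value is 11.
The value of a disjunctive sum is the nim-sum of the parts.
Combined value = 2 XOR 3 XOR 11 = 10.

10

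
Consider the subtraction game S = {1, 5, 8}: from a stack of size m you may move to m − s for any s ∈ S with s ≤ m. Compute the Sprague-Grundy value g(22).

3

Grundy values for subtraction set {1, 5, 8}:
k:     0  1  2  3  4  5  6  7  8  9 10 11 12 13 14 15 16 17 18 19 20 21 22
g(k):  0  1  0  1  0  1  0  1  2  3  2  3  2  0  1  0  1  0  1  0  1  2  3
So g(22) = 3.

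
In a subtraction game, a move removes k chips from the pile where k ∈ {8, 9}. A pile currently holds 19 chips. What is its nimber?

0

Compute g(0), g(1), … for moves {8, 9}:
k:     0  1  2  3  4  5  6  7  8  9 10 11 12 13 14 15 16 17 18 19
g(k):  0  0  0  0  0  0  0  0  1  1  1  1  1  1  1  1  2  0  0  0
So g(19) = 0.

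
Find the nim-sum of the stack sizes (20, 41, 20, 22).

63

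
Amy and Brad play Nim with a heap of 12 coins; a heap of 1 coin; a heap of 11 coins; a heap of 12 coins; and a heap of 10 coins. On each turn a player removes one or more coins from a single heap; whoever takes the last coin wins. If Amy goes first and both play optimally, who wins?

Brad wins

Bitwise XOR of the heap sizes:
  1100  (12)
  0001  (1)
  1011  (11)
  1100  (12)
  1010  (10)
  ----
  0000  (0)
The nim-sum is 0, so this is a P-position: the player to move is in a losing position under optimal play; Amy is about to move from it and so loses — Brad wins.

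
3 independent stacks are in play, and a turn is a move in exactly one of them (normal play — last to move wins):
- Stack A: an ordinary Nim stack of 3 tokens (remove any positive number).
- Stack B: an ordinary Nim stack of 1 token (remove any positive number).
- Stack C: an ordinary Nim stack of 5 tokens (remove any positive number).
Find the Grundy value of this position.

7

Stack A is a plain Nim stack of size 3, so its Grundy value is 3.
Stack B is a plain Nim stack of size 1, so its Grundy value is 1.
Stack C is a plain Nim stack of size 5, so its Grundy value is 5.
By the Sprague-Grundy theorem, the Grundy value of a sum of independent games is the XOR of the component values.
Combined value = 3 ⊕ 1 ⊕ 5 = 7.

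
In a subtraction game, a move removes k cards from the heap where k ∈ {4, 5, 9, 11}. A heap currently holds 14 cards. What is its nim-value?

3

Build the Grundy sequence with g(k) = mex{g(k−s) : s ∈ {4, 5, 9, 11}, s ≤ k}:
k:     0  1  2  3  4  5  6  7  8  9 10 11 12 13 14
g(k):  0  0  0  0  1  1  1  1  2  2  2  2  3  3  3
So g(14) = 3.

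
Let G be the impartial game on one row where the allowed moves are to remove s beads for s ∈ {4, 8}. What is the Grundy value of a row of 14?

0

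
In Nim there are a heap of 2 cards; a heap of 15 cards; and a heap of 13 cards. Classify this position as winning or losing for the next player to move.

Losing position

Nim-sum: 2 ⊕ 15 ⊕ 13 = 0.
The nim-sum is 0, so this is a P-position: the player to move is in a losing position under optimal play.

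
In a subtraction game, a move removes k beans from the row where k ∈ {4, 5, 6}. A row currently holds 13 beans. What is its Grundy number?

Build the Grundy sequence with g(k) = mex{g(k−s) : s ∈ {4, 5, 6}, s ≤ k}:
k:     0  1  2  3  4  5  6  7  8  9 10 11 12 13
g(k):  0  0  0  0  1  1  1  1  2  2  0  0  0  0
So g(13) = 0.

0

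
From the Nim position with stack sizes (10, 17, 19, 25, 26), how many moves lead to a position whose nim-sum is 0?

3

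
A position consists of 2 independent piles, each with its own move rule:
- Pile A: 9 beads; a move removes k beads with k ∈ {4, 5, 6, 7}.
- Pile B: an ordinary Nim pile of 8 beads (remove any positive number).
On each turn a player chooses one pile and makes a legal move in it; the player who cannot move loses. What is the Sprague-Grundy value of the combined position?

Build the Grundy sequence for pile A with g(k) = mex{g(k−s) : s ∈ {4, 5, 6, 7}, s ≤ k}:
k:     0  1  2  3  4  5  6  7  8  9
g(k):  0  0  0  0  1  1  1  1  2  2
So g(9) = 2.
Pile B is a plain Nim pile of size 8, so its Grundy value is 8.
By the Sprague-Grundy theorem, the Grundy value of a sum of independent games is the XOR of the component values.
Combined value = 2 ⊕ 8 = 10.

10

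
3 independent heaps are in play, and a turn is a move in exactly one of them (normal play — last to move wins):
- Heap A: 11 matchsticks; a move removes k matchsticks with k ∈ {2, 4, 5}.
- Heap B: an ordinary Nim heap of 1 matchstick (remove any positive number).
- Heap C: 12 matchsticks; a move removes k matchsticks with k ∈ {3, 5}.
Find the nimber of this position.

Build the Grundy sequence for heap A with g(k) = mex{g(k−s) : s ∈ {2, 4, 5}, s ≤ k}:
g(0) = mex{} = 0
g(1) = mex{} = 0
g(2) = mex{0} = 1
g(3) = mex{0} = 1
g(4) = mex{0,1} = 2
g(5) = mex{0,1} = 2
g(6) = mex{0,1,2} = 3
g(7) = mex{1,2} = 0
g(8) = mex{1,2,3} = 0
g(9) = mex{0,2} = 1
g(10) = mex{0,2,3} = 1
g(11) = mex{0,1,3} = 2
So g(11) = 2.
Heap B is a plain Nim heap of size 1, so its Grundy value is 1.
For heap C, compute g(0), g(1), … with moves {3, 5}:
k:     0  1  2  3  4  5  6  7  8  9 10 11 12
g(k):  0  0  0  1  1  1  2  2  0  0  0  1  1
So g(12) = 1.
The value of a disjunctive sum is the nim-sum of the parts.
Combined value = 2 XOR 1 XOR 1 = 2.

2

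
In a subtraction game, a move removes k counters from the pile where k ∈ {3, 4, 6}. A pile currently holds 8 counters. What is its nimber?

2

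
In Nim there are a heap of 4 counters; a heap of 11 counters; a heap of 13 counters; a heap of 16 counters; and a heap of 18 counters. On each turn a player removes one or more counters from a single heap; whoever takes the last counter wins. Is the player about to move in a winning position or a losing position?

Losing position

Nim-sum: 4 XOR 11 XOR 13 XOR 16 XOR 18 = 0.
The nim-sum is 0, so this is a P-position: the player to move is in a losing position under optimal play.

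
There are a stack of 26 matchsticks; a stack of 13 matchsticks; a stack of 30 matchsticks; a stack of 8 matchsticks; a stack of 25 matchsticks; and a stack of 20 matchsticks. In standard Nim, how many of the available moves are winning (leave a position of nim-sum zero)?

5

Nim-sum: 26 XOR 13 XOR 30 XOR 8 XOR 25 XOR 20 = 12.
The overall nim-sum is X = 12. A stack of size p has a winning move iff p XOR X < p (reduce it to p XOR X).
  26: 26 XOR 12 = 22 < 26 — winning move (to 22).
  13: 13 XOR 12 = 1 < 13 — winning move (to 1).
  30: 30 XOR 12 = 18 < 30 — winning move (to 18).
  8: 8 XOR 12 = 4 < 8 — winning move (to 4).
  25: 25 XOR 12 = 21 < 25 — winning move (to 21).
  20: 20 XOR 12 = 24 ≥ 20 — no move.
That gives 5 winning moves.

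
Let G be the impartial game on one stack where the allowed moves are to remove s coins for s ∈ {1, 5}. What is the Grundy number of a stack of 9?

1

Compute g(0), g(1), … for moves {1, 5}:
g(0) = mex{} = 0
g(1) = mex{0} = 1
g(2) = mex{1} = 0
g(3) = mex{0} = 1
g(4) = mex{1} = 0
g(5) = mex{0} = 1
g(6) = mex{1} = 0
g(7) = mex{0} = 1
g(8) = mex{1} = 0
g(9) = mex{0} = 1
So g(9) = 1.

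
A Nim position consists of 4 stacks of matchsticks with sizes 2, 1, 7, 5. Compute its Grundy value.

1

Write each in binary and XOR column by column:
  010  (2)
  001  (1)
  111  (7)
  101  (5)
  ---
  001  (1)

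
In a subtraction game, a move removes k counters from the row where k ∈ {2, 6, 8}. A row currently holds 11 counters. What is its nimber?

3

Grundy values for subtraction set {2, 6, 8}:
g(0) = mex{} = 0
g(1) = mex{} = 0
g(2) = mex{0} = 1
g(3) = mex{0} = 1
g(4) = mex{1} = 0
g(5) = mex{1} = 0
g(6) = mex{0} = 1
g(7) = mex{0} = 1
g(8) = mex{0,1} = 2
g(9) = mex{0,1} = 2
g(10) = mex{0,1,2} = 3
g(11) = mex{0,1,2} = 3
So g(11) = 3.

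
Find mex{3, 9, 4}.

0 is not in the set, so the mex is 0.

0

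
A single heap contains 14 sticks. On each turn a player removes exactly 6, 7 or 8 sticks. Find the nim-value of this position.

0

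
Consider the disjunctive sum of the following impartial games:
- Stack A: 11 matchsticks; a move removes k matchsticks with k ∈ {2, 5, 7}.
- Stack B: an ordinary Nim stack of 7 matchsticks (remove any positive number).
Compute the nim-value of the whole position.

4

Build the Grundy sequence for stack A with g(k) = mex{g(k−s) : s ∈ {2, 5, 7}, s ≤ k}:
k:     0  1  2  3  4  5  6  7  8  9 10 11
g(k):  0  0  1  1  0  2  1  3  2  2  0  3
So g(11) = 3.
Stack B is a plain Nim stack of size 7, so its Grundy value is 7.
By the Sprague-Grundy theorem, the Grundy value of a sum of independent games is the XOR of the component values.
Combined value = 3 XOR 7 = 4.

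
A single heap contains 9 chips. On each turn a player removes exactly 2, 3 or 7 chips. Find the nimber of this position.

2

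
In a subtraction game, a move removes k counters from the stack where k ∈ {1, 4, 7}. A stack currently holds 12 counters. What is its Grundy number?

2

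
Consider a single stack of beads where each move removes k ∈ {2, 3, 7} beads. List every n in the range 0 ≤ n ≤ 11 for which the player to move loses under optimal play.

0, 1, 5, 6, 10, 11

Build the Grundy sequence with g(k) = mex{g(k−s) : s ∈ {2, 3, 7}, s ≤ k}:
k:     0  1  2  3  4  5  6  7  8  9 10 11
g(k):  0  0  1  1  2  0  0  1  1  2  0  0
The P-positions (g = 0) in 0..11 are 0, 1, 5, 6, 10, 11.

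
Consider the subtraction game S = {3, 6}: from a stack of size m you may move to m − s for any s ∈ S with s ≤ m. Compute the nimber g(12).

Grundy values for subtraction set {3, 6}:
k:     0  1  2  3  4  5  6  7  8  9 10 11 12
g(k):  0  0  0  1  1  1  2  2  2  0  0  0  1
So g(12) = 1.

1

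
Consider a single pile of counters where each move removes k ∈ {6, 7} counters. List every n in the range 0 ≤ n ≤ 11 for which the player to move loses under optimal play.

0, 1, 2, 3, 4, 5

Compute g(0), g(1), … for moves {6, 7}:
k:     0  1  2  3  4  5  6  7  8  9 10 11
g(k):  0  0  0  0  0  0  1  1  1  1  1  1
The P-positions (g = 0) in 0..11 are 0, 1, 2, 3, 4, 5.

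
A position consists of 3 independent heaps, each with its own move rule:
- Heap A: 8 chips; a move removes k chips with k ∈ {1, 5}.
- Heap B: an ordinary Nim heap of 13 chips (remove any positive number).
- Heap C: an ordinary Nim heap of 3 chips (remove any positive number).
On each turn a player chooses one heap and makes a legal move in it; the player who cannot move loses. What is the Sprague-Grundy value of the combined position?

14

Grundy values for heap A (subtraction set {1, 5}):
g(0) = mex{} = 0
g(1) = mex{0} = 1
g(2) = mex{1} = 0
g(3) = mex{0} = 1
g(4) = mex{1} = 0
g(5) = mex{0} = 1
g(6) = mex{1} = 0
g(7) = mex{0} = 1
g(8) = mex{1} = 0
So g(8) = 0.
Heap B is a plain Nim heap of size 13, so its Grundy value is 13.
Heap C is a plain Nim heap of size 3, so its Grundy value is 3.
By the Sprague-Grundy theorem, the Grundy value of a sum of independent games is the XOR of the component values.
Combined value = 0 ⊕ 13 ⊕ 3 = 14.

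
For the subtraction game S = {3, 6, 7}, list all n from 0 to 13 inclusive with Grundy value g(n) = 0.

0, 1, 2, 10, 11, 12

Grundy values for subtraction set {3, 6, 7}:
k:     0  1  2  3  4  5  6  7  8  9 10 11 12 13
g(k):  0  0  0  1  1  1  2  2  2  3  0  0  0  1
The P-positions (g = 0) in 0..13 are 0, 1, 2, 10, 11, 12.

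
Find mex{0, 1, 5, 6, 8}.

The values 0, 1 are all present; 2 is the first non-negative integer missing from the set.

2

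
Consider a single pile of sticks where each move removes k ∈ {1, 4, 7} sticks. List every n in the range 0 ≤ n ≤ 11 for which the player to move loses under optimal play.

Build the Grundy sequence with g(k) = mex{g(k−s) : s ∈ {1, 4, 7}, s ≤ k}:
k:     0  1  2  3  4  5  6  7  8  9 10 11
g(k):  0  1  0  1  2  0  1  2  0  1  0  1
The P-positions (g = 0) in 0..11 are 0, 2, 5, 8, 10.

0, 2, 5, 8, 10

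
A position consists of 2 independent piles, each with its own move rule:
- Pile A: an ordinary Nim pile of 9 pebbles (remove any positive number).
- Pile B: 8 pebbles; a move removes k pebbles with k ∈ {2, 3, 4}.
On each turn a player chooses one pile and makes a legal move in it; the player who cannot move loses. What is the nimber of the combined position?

8

Pile A is a plain Nim pile of size 9, so its Grundy value is 9.
For pile B, compute g(0), g(1), … with moves {2, 3, 4}:
k:     0  1  2  3  4  5  6  7  8
g(k):  0  0  1  1  2  2  0  0  1
So g(8) = 1.
By the Sprague-Grundy theorem, the Grundy value of a sum of independent games is the XOR of the component values.
Combined value = 9 ⊕ 1 = 8.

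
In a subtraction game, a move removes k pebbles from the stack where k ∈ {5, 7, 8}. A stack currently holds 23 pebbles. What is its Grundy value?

2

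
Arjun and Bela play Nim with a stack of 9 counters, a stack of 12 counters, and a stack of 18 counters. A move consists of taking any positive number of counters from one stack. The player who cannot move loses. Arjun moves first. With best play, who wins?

Arjun wins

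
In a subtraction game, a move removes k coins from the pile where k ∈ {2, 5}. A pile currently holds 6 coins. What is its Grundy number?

Grundy values for subtraction set {2, 5}:
k:     0  1  2  3  4  5  6
g(k):  0  0  1  1  0  2  1
So g(6) = 1.

1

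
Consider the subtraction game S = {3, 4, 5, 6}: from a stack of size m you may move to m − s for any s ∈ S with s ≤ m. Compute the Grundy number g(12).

1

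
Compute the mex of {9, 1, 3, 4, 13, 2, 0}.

5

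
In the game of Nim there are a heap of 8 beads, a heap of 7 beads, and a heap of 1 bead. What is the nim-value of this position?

14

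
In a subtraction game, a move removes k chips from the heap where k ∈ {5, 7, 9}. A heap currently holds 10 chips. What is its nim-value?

Grundy values for subtraction set {5, 7, 9}:
g(0) = mex{} = 0
g(1) = mex{} = 0
g(2) = mex{} = 0
g(3) = mex{} = 0
g(4) = mex{} = 0
g(5) = mex{0} = 1
g(6) = mex{0} = 1
g(7) = mex{0} = 1
g(8) = mex{0} = 1
g(9) = mex{0} = 1
g(10) = mex{0,1} = 2
So g(10) = 2.

2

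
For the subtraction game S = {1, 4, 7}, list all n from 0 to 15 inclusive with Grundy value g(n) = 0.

0, 2, 5, 8, 10, 13

Build the Grundy sequence with g(k) = mex{g(k−s) : s ∈ {1, 4, 7}, s ≤ k}:
k:     0  1  2  3  4  5  6  7  8  9 10 11 12 13 14 15
g(k):  0  1  0  1  2  0  1  2  0  1  0  1  2  0  1  2
The P-positions (g = 0) in 0..15 are 0, 2, 5, 8, 10, 13.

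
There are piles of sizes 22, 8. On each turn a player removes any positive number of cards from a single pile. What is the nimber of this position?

Compute the nim-sum pairwise:
22 ^ 8 = 30

30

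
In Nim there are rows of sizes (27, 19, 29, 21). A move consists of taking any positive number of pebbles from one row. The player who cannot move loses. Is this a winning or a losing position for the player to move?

In binary:
  11011  (27)
  10011  (19)
  11101  (29)
  10101  (21)
  -----
  00000  (0)
The nim-sum is 0, so this is a P-position: the player to move is in a losing position under optimal play.

Losing position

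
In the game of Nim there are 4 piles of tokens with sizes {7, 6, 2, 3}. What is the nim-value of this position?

0

Compute the nim-sum pairwise:
7 XOR 6 = 1
1 XOR 2 = 3
3 XOR 3 = 0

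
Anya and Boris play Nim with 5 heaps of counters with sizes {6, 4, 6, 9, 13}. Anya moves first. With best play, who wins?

Boris wins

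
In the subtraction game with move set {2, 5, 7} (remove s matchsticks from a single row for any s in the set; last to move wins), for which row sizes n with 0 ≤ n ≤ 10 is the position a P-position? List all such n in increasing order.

Grundy values for subtraction set {2, 5, 7}:
k:     0  1  2  3  4  5  6  7  8  9 10
g(k):  0  0  1  1  0  2  1  3  2  2  0
The P-positions (g = 0) in 0..10 are 0, 1, 4, 10.

0, 1, 4, 10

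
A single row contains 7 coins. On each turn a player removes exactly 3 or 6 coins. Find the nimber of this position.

Compute g(0), g(1), … for moves {3, 6}:
g(0) = mex{} = 0
g(1) = mex{} = 0
g(2) = mex{} = 0
g(3) = mex{0} = 1
g(4) = mex{0} = 1
g(5) = mex{0} = 1
g(6) = mex{0,1} = 2
g(7) = mex{0,1} = 2
So g(7) = 2.

2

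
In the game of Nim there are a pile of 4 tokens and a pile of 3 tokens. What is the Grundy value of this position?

Nim-sum: 4 XOR 3 = 7.

7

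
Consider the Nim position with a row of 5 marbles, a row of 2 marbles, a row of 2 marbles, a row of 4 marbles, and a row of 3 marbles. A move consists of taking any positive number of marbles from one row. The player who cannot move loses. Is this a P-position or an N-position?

N-position

In binary:
  101  (5)
  010  (2)
  010  (2)
  100  (4)
  011  (3)
  ---
  010  (2)
The nim-sum is 2 ≠ 0, so this is an N-position: the player to move can win.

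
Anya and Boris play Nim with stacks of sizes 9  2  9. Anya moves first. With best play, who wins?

Anya wins

Compute the nim-sum pairwise:
9 XOR 2 = 11
11 XOR 9 = 2
The nim-sum is 2 ≠ 0, so this is an N-position: the player to move can win; Anya has a winning move.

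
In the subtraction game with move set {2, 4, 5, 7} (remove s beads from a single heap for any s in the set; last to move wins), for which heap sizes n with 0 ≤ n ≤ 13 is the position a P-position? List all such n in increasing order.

0, 1, 9, 10

Compute g(0), g(1), … for moves {2, 4, 5, 7}:
g(0) = mex{} = 0
g(1) = mex{} = 0
g(2) = mex{0} = 1
g(3) = mex{0} = 1
g(4) = mex{0,1} = 2
g(5) = mex{0,1} = 2
g(6) = mex{0,1,2} = 3
g(7) = mex{0,1,2} = 3
g(8) = mex{0,1,2,3} = 4
g(9) = mex{1,2,3} = 0
g(10) = mex{1,2,3,4} = 0
g(11) = mex{0,2,3} = 1
g(12) = mex{0,2,3,4} = 1
g(13) = mex{0,1,3,4} = 2
The P-positions (g = 0) in 0..13 are 0, 1, 9, 10.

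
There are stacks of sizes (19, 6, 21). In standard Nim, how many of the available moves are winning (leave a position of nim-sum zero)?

Nim-sum: 19 ^ 6 ^ 21 = 0.
The nim-sum is already 0, so every move leaves a nonzero nim-sum — there are no winning moves.

0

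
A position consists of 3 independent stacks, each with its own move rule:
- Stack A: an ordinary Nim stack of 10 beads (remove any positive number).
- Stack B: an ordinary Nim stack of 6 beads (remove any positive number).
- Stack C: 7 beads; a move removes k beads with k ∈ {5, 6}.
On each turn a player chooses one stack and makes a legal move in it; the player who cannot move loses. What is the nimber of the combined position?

13

Stack A is a plain Nim stack of size 10, so its Grundy value is 10.
Stack B is a plain Nim stack of size 6, so its Grundy value is 6.
For stack C, compute g(0), g(1), … with moves {5, 6}:
k:     0  1  2  3  4  5  6  7
g(k):  0  0  0  0  0  1  1  1
So g(7) = 1.
By the Sprague-Grundy theorem, the Grundy value of a sum of independent games is the XOR of the component values.
Combined value = 10 XOR 6 XOR 1 = 13.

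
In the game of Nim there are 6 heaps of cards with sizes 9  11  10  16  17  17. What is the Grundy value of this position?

24

Bitwise XOR of the heap sizes:
  01001  (9)
  01011  (11)
  01010  (10)
  10000  (16)
  10001  (17)
  10001  (17)
  -----
  11000  (24)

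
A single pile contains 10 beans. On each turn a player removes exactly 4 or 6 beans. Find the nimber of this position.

0

Grundy values for subtraction set {4, 6}:
g(0) = mex{} = 0
g(1) = mex{} = 0
g(2) = mex{} = 0
g(3) = mex{} = 0
g(4) = mex{0} = 1
g(5) = mex{0} = 1
g(6) = mex{0} = 1
g(7) = mex{0} = 1
g(8) = mex{0,1} = 2
g(9) = mex{0,1} = 2
g(10) = mex{1} = 0
So g(10) = 0.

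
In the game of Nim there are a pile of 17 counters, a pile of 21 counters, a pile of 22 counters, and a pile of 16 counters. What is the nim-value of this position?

2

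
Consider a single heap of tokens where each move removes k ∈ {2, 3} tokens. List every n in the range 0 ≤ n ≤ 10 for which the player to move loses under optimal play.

0, 1, 5, 6, 10

Grundy values for subtraction set {2, 3}:
g(0) = mex{} = 0
g(1) = mex{} = 0
g(2) = mex{0} = 1
g(3) = mex{0} = 1
g(4) = mex{0,1} = 2
g(5) = mex{1} = 0
g(6) = mex{1,2} = 0
g(7) = mex{0,2} = 1
g(8) = mex{0} = 1
g(9) = mex{0,1} = 2
g(10) = mex{1} = 0
The P-positions (g = 0) in 0..10 are 0, 1, 5, 6, 10.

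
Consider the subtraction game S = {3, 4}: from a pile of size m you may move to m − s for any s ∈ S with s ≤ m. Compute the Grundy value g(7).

Compute g(0), g(1), … for moves {3, 4}:
k:     0  1  2  3  4  5  6  7
g(k):  0  0  0  1  1  1  2  0
So g(7) = 0.

0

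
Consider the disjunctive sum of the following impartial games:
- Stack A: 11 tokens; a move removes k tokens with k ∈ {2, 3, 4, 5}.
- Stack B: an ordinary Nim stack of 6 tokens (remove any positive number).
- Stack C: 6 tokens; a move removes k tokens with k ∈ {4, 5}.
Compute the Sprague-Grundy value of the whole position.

5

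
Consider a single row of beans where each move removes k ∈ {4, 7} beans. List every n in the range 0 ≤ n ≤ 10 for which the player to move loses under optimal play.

0, 1, 2, 3

Compute g(0), g(1), … for moves {4, 7}:
g(0) = mex{} = 0
g(1) = mex{} = 0
g(2) = mex{} = 0
g(3) = mex{} = 0
g(4) = mex{0} = 1
g(5) = mex{0} = 1
g(6) = mex{0} = 1
g(7) = mex{0} = 1
g(8) = mex{0,1} = 2
g(9) = mex{0,1} = 2
g(10) = mex{0,1} = 2
The P-positions (g = 0) in 0..10 are 0, 1, 2, 3.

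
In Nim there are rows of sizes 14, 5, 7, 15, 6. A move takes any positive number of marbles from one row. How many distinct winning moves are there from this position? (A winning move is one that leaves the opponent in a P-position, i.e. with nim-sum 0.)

5

Compute the nim-sum pairwise:
14 ^ 5 = 11
11 ^ 7 = 12
12 ^ 15 = 3
3 ^ 6 = 5
The overall nim-sum is X = 5. A row of size p has a winning move iff p XOR X < p (reduce it to p XOR X).
  14: 14 XOR 5 = 11 < 14 — winning move (to 11).
  5: 5 XOR 5 = 0 < 5 — winning move (to 0).
  7: 7 XOR 5 = 2 < 7 — winning move (to 2).
  15: 15 XOR 5 = 10 < 15 — winning move (to 10).
  6: 6 XOR 5 = 3 < 6 — winning move (to 3).
That gives 5 winning moves.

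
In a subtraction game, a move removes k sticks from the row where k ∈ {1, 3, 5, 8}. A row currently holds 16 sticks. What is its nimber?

Compute g(0), g(1), … for moves {1, 3, 5, 8}:
k:     0  1  2  3  4  5  6  7  8  9 10 11 12 13 14 15 16
g(k):  0  1  0  1  0  1  0  1  2  3  2  3  2  0  1  0  1
So g(16) = 1.

1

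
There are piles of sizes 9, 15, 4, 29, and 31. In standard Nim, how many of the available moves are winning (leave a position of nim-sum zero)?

0

Compute the nim-sum pairwise:
9 XOR 15 = 6
6 XOR 4 = 2
2 XOR 29 = 31
31 XOR 31 = 0
The nim-sum is already 0, so every move leaves a nonzero nim-sum — there are no winning moves.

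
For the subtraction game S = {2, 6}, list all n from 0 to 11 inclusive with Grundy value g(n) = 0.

Grundy values for subtraction set {2, 6}:
k:     0  1  2  3  4  5  6  7  8  9 10 11
g(k):  0  0  1  1  0  0  1  1  0  0  1  1
The P-positions (g = 0) in 0..11 are 0, 1, 4, 5, 8, 9.

0, 1, 4, 5, 8, 9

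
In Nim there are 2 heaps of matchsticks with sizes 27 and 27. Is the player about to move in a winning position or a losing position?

Compute the nim-sum pairwise:
27 ^ 27 = 0
The nim-sum is 0, so this is a P-position: the player to move is in a losing position under optimal play.

Losing position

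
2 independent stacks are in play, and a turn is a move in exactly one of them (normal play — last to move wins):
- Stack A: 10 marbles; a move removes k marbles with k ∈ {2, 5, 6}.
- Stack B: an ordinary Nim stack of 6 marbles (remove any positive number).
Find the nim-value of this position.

7

Build the Grundy sequence for stack A with g(k) = mex{g(k−s) : s ∈ {2, 5, 6}, s ≤ k}:
g(0) = mex{} = 0
g(1) = mex{} = 0
g(2) = mex{0} = 1
g(3) = mex{0} = 1
g(4) = mex{1} = 0
g(5) = mex{0,1} = 2
g(6) = mex{0} = 1
g(7) = mex{0,1,2} = 3
g(8) = mex{1} = 0
g(9) = mex{0,1,3} = 2
g(10) = mex{0,2} = 1
So g(10) = 1.
Stack B is a plain Nim stack of size 6, so its Grundy value is 6.
By the Sprague-Grundy theorem, the Grundy value of a sum of independent games is the XOR of the component values.
Combined value = 1 XOR 6 = 7.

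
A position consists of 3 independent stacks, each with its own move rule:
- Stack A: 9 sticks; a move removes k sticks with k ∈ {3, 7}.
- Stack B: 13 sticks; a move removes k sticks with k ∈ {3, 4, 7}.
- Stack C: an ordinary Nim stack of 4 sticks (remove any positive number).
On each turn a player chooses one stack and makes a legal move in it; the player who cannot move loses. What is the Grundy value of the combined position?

4

Build the Grundy sequence for stack A with g(k) = mex{g(k−s) : s ∈ {3, 7}, s ≤ k}:
k:     0  1  2  3  4  5  6  7  8  9
g(k):  0  0  0  1  1  1  0  2  2  1
So g(9) = 1.
For stack B, compute g(0), g(1), … with moves {3, 4, 7}:
k:     0  1  2  3  4  5  6  7  8  9 10 11 12 13
g(k):  0  0  0  1  1  1  2  2  2  3  0  0  0  1
So g(13) = 1.
Stack C is a plain Nim stack of size 4, so its Grundy value is 4.
By the Sprague-Grundy theorem, the Grundy value of a sum of independent games is the XOR of the component values.
Combined value = 1 XOR 1 XOR 4 = 4.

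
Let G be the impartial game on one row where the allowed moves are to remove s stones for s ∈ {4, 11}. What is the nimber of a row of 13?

Build the Grundy sequence with g(k) = mex{g(k−s) : s ∈ {4, 11}, s ≤ k}:
k:     0  1  2  3  4  5  6  7  8  9 10 11 12 13
g(k):  0  0  0  0  1  1  1  1  0  0  0  2  1  1
So g(13) = 1.

1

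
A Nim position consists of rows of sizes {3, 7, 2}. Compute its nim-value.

6

Compute the nim-sum pairwise:
3 XOR 7 = 4
4 XOR 2 = 6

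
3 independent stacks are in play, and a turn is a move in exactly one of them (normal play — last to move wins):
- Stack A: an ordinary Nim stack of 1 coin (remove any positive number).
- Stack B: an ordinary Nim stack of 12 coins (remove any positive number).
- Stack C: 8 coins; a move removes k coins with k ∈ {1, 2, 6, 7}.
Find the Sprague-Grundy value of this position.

13

Stack A is a plain Nim stack of size 1, so its Grundy value is 1.
Stack B is a plain Nim stack of size 12, so its Grundy value is 12.
For stack C, compute g(0), g(1), … with moves {1, 2, 6, 7}:
g(0) = mex{} = 0
g(1) = mex{0} = 1
g(2) = mex{0,1} = 2
g(3) = mex{1,2} = 0
g(4) = mex{0,2} = 1
g(5) = mex{0,1} = 2
g(6) = mex{0,1,2} = 3
g(7) = mex{0,1,2,3} = 4
g(8) = mex{1,2,3,4} = 0
So g(8) = 0.
The value of a disjunctive sum is the nim-sum of the parts.
Combined value = 1 ⊕ 12 ⊕ 0 = 13.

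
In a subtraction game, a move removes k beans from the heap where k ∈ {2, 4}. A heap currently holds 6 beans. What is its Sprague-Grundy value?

Compute g(0), g(1), … for moves {2, 4}:
g(0) = mex{} = 0
g(1) = mex{} = 0
g(2) = mex{0} = 1
g(3) = mex{0} = 1
g(4) = mex{0,1} = 2
g(5) = mex{0,1} = 2
g(6) = mex{1,2} = 0
So g(6) = 0.

0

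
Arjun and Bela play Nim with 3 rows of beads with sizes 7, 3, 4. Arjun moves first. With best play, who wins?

Bela wins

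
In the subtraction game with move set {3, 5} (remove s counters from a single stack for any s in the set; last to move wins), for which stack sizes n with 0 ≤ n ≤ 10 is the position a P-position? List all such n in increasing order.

0, 1, 2, 8, 9, 10

Grundy values for subtraction set {3, 5}:
k:     0  1  2  3  4  5  6  7  8  9 10
g(k):  0  0  0  1  1  1  2  2  0  0  0
The P-positions (g = 0) in 0..10 are 0, 1, 2, 8, 9, 10.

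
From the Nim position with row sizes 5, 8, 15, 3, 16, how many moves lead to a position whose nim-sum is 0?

Compute the nim-sum pairwise:
5 ^ 8 = 13
13 ^ 15 = 2
2 ^ 3 = 1
1 ^ 16 = 17
The overall nim-sum is X = 17. A row of size p has a winning move iff p XOR X < p (reduce it to p XOR X).
  5: 5 XOR 17 = 20 ≥ 5 — no move.
  8: 8 XOR 17 = 25 ≥ 8 — no move.
  15: 15 XOR 17 = 30 ≥ 15 — no move.
  3: 3 XOR 17 = 18 ≥ 3 — no move.
  16: 16 XOR 17 = 1 < 16 — winning move (to 1).
That gives 1 winning move.

1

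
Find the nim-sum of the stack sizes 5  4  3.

Compute the nim-sum pairwise:
5 XOR 4 = 1
1 XOR 3 = 2

2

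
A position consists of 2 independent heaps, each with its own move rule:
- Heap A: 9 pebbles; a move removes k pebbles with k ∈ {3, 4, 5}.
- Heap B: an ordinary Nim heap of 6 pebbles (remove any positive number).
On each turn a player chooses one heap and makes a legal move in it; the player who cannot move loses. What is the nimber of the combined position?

For heap A, compute g(0), g(1), … with moves {3, 4, 5}:
g(0) = mex{} = 0
g(1) = mex{} = 0
g(2) = mex{} = 0
g(3) = mex{0} = 1
g(4) = mex{0} = 1
g(5) = mex{0} = 1
g(6) = mex{0,1} = 2
g(7) = mex{0,1} = 2
g(8) = mex{1} = 0
g(9) = mex{1,2} = 0
So g(9) = 0.
Heap B is a plain Nim heap of size 6, so its Grundy value is 6.
By the Sprague-Grundy theorem, the Grundy value of a sum of independent games is the XOR of the component values.
Combined value = 0 XOR 6 = 6.

6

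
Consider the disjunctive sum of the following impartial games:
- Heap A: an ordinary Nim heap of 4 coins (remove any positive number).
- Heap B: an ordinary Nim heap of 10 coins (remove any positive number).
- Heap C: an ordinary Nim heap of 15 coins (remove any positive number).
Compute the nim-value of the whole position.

1

Heap A is a plain Nim heap of size 4, so its Grundy value is 4.
Heap B is a plain Nim heap of size 10, so its Grundy value is 10.
Heap C is a plain Nim heap of size 15, so its Grundy value is 15.
By the Sprague-Grundy theorem, the Grundy value of a sum of independent games is the XOR of the component values.
Combined value = 4 XOR 10 XOR 15 = 1.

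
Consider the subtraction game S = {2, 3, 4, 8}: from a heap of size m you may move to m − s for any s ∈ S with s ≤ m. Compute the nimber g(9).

1

Build the Grundy sequence with g(k) = mex{g(k−s) : s ∈ {2, 3, 4, 8}, s ≤ k}:
k:     0  1  2  3  4  5  6  7  8  9
g(k):  0  0  1  1  2  2  0  0  1  1
So g(9) = 1.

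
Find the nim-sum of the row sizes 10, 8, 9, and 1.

Nim-sum: 10 ⊕ 8 ⊕ 9 ⊕ 1 = 10.

10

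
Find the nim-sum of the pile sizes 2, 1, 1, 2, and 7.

7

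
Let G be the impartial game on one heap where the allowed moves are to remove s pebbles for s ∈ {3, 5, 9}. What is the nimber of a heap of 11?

1

Grundy values for subtraction set {3, 5, 9}:
g(0) = mex{} = 0
g(1) = mex{} = 0
g(2) = mex{} = 0
g(3) = mex{0} = 1
g(4) = mex{0} = 1
g(5) = mex{0} = 1
g(6) = mex{0,1} = 2
g(7) = mex{0,1} = 2
g(8) = mex{1} = 0
g(9) = mex{0,1,2} = 3
g(10) = mex{0,1,2} = 3
g(11) = mex{0,2} = 1
So g(11) = 1.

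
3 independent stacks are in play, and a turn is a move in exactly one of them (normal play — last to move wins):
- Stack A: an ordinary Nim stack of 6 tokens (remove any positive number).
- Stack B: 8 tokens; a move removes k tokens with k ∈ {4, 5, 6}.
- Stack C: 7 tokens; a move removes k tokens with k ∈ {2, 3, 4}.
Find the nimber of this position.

Stack A is a plain Nim stack of size 6, so its Grundy value is 6.
For stack B, compute g(0), g(1), … with moves {4, 5, 6}:
k:     0  1  2  3  4  5  6  7  8
g(k):  0  0  0  0  1  1  1  1  2
So g(8) = 2.
For stack C, compute g(0), g(1), … with moves {2, 3, 4}:
k:     0  1  2  3  4  5  6  7
g(k):  0  0  1  1  2  2  0  0
So g(7) = 0.
By the Sprague-Grundy theorem, the Grundy value of a sum of independent games is the XOR of the component values.
Combined value = 6 ⊕ 2 ⊕ 0 = 4.

4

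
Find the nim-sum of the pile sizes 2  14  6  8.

2

Write each in binary and XOR column by column:
  0010  (2)
  1110  (14)
  0110  (6)
  1000  (8)
  ----
  0010  (2)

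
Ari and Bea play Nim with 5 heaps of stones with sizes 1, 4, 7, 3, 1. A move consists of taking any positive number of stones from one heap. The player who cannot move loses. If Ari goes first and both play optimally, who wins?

Nim-sum: 1 ^ 4 ^ 7 ^ 3 ^ 1 = 0.
The nim-sum is 0, so this is a P-position: the player to move is in a losing position under optimal play; Ari is about to move from it and so loses — Bea wins.

Bea wins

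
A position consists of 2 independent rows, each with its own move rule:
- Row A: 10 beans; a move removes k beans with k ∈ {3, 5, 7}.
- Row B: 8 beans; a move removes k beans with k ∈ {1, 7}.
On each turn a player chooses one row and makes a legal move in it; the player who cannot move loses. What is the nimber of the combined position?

0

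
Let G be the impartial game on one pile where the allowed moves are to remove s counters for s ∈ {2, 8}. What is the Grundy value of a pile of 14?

Compute g(0), g(1), … for moves {2, 8}:
g(0) = mex{} = 0
g(1) = mex{} = 0
g(2) = mex{0} = 1
g(3) = mex{0} = 1
g(4) = mex{1} = 0
g(5) = mex{1} = 0
g(6) = mex{0} = 1
g(7) = mex{0} = 1
g(8) = mex{0,1} = 2
g(9) = mex{0,1} = 2
g(10) = mex{1,2} = 0
g(11) = mex{1,2} = 0
g(12) = mex{0} = 1
g(13) = mex{0} = 1
g(14) = mex{1} = 0
So g(14) = 0.

0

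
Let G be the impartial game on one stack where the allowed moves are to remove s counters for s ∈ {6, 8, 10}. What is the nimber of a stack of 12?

2

Grundy values for subtraction set {6, 8, 10}:
k:     0  1  2  3  4  5  6  7  8  9 10 11 12
g(k):  0  0  0  0  0  0  1  1  1  1  1  1  2
So g(12) = 2.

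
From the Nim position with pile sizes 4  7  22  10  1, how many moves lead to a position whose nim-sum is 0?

1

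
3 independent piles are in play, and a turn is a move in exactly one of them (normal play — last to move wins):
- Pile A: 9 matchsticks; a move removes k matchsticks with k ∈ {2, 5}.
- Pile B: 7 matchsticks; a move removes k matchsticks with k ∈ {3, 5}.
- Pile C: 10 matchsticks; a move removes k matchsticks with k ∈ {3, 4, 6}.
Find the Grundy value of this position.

3

For pile A, compute g(0), g(1), … with moves {2, 5}:
g(0) = mex{} = 0
g(1) = mex{} = 0
g(2) = mex{0} = 1
g(3) = mex{0} = 1
g(4) = mex{1} = 0
g(5) = mex{0,1} = 2
g(6) = mex{0} = 1
g(7) = mex{1,2} = 0
g(8) = mex{1} = 0
g(9) = mex{0} = 1
So g(9) = 1.
Grundy values for pile B (subtraction set {3, 5}):
g(0) = mex{} = 0
g(1) = mex{} = 0
g(2) = mex{} = 0
g(3) = mex{0} = 1
g(4) = mex{0} = 1
g(5) = mex{0} = 1
g(6) = mex{0,1} = 2
g(7) = mex{0,1} = 2
So g(7) = 2.
Grundy values for pile C (subtraction set {3, 4, 6}):
g(0) = mex{} = 0
g(1) = mex{} = 0
g(2) = mex{} = 0
g(3) = mex{0} = 1
g(4) = mex{0} = 1
g(5) = mex{0} = 1
g(6) = mex{0,1} = 2
g(7) = mex{0,1} = 2
g(8) = mex{0,1} = 2
g(9) = mex{1,2} = 0
g(10) = mex{1,2} = 0
So g(10) = 0.
The value of a disjunctive sum is the nim-sum of the parts.
Combined value = 1 XOR 2 XOR 0 = 3.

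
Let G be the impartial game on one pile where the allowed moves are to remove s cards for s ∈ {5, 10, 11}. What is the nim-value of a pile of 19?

Grundy values for subtraction set {5, 10, 11}:
k:     0  1  2  3  4  5  6  7  8  9 10 11 12 13 14 15 16 17 18 19
g(k):  0  0  0  0  0  1  1  1  1  1  2  2  2  2  2  3  0  0  0  0
So g(19) = 0.

0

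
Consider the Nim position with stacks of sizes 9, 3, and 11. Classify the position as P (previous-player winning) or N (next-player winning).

N-position

Compute the nim-sum pairwise:
9 ⊕ 3 = 10
10 ⊕ 11 = 1
The nim-sum is 1 ≠ 0, so this is an N-position: the player to move can win.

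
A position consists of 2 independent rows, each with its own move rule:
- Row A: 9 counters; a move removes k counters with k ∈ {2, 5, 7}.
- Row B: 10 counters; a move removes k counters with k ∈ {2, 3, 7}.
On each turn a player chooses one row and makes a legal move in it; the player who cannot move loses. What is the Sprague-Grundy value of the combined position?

Build the Grundy sequence for row A with g(k) = mex{g(k−s) : s ∈ {2, 5, 7}, s ≤ k}:
g(0) = mex{} = 0
g(1) = mex{} = 0
g(2) = mex{0} = 1
g(3) = mex{0} = 1
g(4) = mex{1} = 0
g(5) = mex{0,1} = 2
g(6) = mex{0} = 1
g(7) = mex{0,1,2} = 3
g(8) = mex{0,1} = 2
g(9) = mex{0,1,3} = 2
So g(9) = 2.
Build the Grundy sequence for row B with g(k) = mex{g(k−s) : s ∈ {2, 3, 7}, s ≤ k}:
k:     0  1  2  3  4  5  6  7  8  9 10
g(k):  0  0  1  1  2  0  0  1  1  2  0
So g(10) = 0.
The value of a disjunctive sum is the nim-sum of the parts.
Combined value = 2 ⊕ 0 = 2.

2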